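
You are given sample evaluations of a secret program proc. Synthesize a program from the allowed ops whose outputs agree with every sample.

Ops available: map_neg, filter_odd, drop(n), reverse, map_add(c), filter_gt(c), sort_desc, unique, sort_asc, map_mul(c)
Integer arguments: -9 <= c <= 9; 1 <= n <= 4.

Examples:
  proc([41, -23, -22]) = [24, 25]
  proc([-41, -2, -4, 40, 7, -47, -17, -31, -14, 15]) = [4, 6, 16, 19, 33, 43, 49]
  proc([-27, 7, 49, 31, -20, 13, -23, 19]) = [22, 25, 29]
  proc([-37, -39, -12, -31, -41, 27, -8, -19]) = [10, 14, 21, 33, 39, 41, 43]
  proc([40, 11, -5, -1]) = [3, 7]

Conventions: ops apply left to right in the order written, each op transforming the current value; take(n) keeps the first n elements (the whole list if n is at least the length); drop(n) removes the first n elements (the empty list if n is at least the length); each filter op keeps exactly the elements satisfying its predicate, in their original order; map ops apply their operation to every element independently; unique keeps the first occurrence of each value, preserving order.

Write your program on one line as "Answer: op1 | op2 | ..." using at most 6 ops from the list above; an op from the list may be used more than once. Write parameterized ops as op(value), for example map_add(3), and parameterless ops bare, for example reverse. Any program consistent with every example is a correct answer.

sort_desc | map_neg | drop(1) | map_add(2) | filter_gt(2)

Check, running the answer program on each example:
  [41, -23, -22] -> [41, -22, -23] -> [-41, 22, 23] -> [22, 23] -> [24, 25] -> [24, 25]
  [-41, -2, -4, 40, 7, -47, -17, -31, -14, 15] -> [40, 15, 7, -2, -4, -14, -17, -31, -41, -47] -> [-40, -15, -7, 2, 4, 14, 17, 31, 41, 47] -> [-15, -7, 2, 4, 14, 17, 31, 41, 47] -> [-13, -5, 4, 6, 16, 19, 33, 43, 49] -> [4, 6, 16, 19, 33, 43, 49]
  [-27, 7, 49, 31, -20, 13, -23, 19] -> [49, 31, 19, 13, 7, -20, -23, -27] -> [-49, -31, -19, -13, -7, 20, 23, 27] -> [-31, -19, -13, -7, 20, 23, 27] -> [-29, -17, -11, -5, 22, 25, 29] -> [22, 25, 29]
  [-37, -39, -12, -31, -41, 27, -8, -19] -> [27, -8, -12, -19, -31, -37, -39, -41] -> [-27, 8, 12, 19, 31, 37, 39, 41] -> [8, 12, 19, 31, 37, 39, 41] -> [10, 14, 21, 33, 39, 41, 43] -> [10, 14, 21, 33, 39, 41, 43]
  [40, 11, -5, -1] -> [40, 11, -1, -5] -> [-40, -11, 1, 5] -> [-11, 1, 5] -> [-9, 3, 7] -> [3, 7]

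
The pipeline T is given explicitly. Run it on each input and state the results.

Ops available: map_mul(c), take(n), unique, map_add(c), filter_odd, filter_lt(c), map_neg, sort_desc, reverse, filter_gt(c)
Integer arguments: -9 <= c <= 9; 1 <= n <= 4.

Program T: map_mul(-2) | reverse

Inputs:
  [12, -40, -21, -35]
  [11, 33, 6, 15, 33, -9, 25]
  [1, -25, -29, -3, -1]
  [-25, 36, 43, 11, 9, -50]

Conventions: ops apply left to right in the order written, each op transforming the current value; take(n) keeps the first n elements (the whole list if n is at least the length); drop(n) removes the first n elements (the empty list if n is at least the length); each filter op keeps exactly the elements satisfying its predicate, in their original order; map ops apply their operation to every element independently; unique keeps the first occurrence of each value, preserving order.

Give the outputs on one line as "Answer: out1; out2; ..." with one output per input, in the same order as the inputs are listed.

[70, 42, 80, -24]; [-50, 18, -66, -30, -12, -66, -22]; [2, 6, 58, 50, -2]; [100, -18, -22, -86, -72, 50]

Execution, op by op:
  [12, -40, -21, -35] -> [-24, 80, 42, 70] -> [70, 42, 80, -24]
  [11, 33, 6, 15, 33, -9, 25] -> [-22, -66, -12, -30, -66, 18, -50] -> [-50, 18, -66, -30, -12, -66, -22]
  [1, -25, -29, -3, -1] -> [-2, 50, 58, 6, 2] -> [2, 6, 58, 50, -2]
  [-25, 36, 43, 11, 9, -50] -> [50, -72, -86, -22, -18, 100] -> [100, -18, -22, -86, -72, 50]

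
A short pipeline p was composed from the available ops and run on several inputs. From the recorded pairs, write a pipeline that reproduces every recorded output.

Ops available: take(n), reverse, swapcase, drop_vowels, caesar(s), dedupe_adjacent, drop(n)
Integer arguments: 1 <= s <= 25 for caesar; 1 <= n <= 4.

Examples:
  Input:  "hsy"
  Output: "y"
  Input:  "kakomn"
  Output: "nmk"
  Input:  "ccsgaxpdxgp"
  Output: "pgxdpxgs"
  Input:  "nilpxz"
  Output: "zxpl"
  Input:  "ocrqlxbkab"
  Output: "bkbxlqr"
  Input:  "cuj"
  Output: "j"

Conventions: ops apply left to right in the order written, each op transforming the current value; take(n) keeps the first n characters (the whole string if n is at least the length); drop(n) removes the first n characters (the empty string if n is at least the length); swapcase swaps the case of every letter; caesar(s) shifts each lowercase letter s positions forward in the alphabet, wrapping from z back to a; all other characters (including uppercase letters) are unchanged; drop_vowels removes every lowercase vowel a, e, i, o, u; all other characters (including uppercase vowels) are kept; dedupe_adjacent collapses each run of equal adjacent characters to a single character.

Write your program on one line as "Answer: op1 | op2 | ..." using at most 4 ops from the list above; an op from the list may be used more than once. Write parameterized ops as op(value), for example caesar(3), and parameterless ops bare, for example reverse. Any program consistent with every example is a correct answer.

drop(2) | reverse | drop_vowels

Check, running the answer program on each example:
  "hsy" -> "y" -> "y" -> "y"
  "kakomn" -> "komn" -> "nmok" -> "nmk"
  "ccsgaxpdxgp" -> "sgaxpdxgp" -> "pgxdpxags" -> "pgxdpxgs"
  "nilpxz" -> "lpxz" -> "zxpl" -> "zxpl"
  "ocrqlxbkab" -> "rqlxbkab" -> "bakbxlqr" -> "bkbxlqr"
  "cuj" -> "j" -> "j" -> "j"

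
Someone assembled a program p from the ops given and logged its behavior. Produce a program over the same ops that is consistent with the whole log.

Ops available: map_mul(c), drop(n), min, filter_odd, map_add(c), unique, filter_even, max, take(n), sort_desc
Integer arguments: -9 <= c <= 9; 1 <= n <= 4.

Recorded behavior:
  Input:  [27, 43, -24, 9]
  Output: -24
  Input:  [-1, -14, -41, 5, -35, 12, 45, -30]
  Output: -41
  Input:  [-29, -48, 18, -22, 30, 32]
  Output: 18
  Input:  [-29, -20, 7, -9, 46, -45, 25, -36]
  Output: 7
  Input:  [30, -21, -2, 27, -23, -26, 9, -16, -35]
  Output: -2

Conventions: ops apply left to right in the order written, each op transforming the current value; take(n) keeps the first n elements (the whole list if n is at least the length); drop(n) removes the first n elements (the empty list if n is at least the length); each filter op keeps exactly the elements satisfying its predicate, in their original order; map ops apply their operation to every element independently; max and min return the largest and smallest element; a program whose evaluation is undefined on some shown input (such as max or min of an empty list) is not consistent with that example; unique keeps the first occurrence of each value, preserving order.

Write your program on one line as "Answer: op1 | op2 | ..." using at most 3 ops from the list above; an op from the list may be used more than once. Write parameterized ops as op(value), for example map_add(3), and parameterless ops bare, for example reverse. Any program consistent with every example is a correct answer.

take(3) | drop(2) | min

Check, running the answer program on each example:
  [27, 43, -24, 9] -> [27, 43, -24] -> [-24] -> -24
  [-1, -14, -41, 5, -35, 12, 45, -30] -> [-1, -14, -41] -> [-41] -> -41
  [-29, -48, 18, -22, 30, 32] -> [-29, -48, 18] -> [18] -> 18
  [-29, -20, 7, -9, 46, -45, 25, -36] -> [-29, -20, 7] -> [7] -> 7
  [30, -21, -2, 27, -23, -26, 9, -16, -35] -> [30, -21, -2] -> [-2] -> -2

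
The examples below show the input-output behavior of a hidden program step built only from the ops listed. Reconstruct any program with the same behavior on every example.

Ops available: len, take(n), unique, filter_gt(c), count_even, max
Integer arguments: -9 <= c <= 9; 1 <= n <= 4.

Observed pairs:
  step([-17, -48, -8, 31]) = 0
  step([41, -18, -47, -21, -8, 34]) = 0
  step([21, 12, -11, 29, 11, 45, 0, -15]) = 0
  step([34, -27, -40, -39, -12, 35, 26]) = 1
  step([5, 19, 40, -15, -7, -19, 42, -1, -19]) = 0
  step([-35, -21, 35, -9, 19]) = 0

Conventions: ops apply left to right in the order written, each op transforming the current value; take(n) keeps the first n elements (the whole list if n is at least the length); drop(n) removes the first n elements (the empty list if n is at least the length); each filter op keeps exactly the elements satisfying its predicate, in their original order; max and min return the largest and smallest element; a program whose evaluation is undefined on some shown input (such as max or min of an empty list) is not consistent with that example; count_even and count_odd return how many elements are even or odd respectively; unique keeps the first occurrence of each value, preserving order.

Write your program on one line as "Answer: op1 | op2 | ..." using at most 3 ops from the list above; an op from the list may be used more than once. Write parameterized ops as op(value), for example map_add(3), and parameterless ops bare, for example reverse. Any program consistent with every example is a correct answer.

take(3) | take(1) | count_even

Check, running the answer program on each example:
  [-17, -48, -8, 31] -> [-17, -48, -8] -> [-17] -> 0
  [41, -18, -47, -21, -8, 34] -> [41, -18, -47] -> [41] -> 0
  [21, 12, -11, 29, 11, 45, 0, -15] -> [21, 12, -11] -> [21] -> 0
  [34, -27, -40, -39, -12, 35, 26] -> [34, -27, -40] -> [34] -> 1
  [5, 19, 40, -15, -7, -19, 42, -1, -19] -> [5, 19, 40] -> [5] -> 0
  [-35, -21, 35, -9, 19] -> [-35, -21, 35] -> [-35] -> 0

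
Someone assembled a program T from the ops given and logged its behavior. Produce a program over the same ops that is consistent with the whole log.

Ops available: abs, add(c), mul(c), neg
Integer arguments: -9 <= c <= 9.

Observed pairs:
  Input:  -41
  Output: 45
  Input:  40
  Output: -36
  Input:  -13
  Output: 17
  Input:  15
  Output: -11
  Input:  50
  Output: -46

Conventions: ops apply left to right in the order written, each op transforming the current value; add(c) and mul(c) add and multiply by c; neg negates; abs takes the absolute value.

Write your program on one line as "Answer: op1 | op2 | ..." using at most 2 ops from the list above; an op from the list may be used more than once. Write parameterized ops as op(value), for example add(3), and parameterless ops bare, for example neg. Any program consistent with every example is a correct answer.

neg | add(4)

Check, running the answer program on each example:
  -41 -> 41 -> 45
  40 -> -40 -> -36
  -13 -> 13 -> 17
  15 -> -15 -> -11
  50 -> -50 -> -46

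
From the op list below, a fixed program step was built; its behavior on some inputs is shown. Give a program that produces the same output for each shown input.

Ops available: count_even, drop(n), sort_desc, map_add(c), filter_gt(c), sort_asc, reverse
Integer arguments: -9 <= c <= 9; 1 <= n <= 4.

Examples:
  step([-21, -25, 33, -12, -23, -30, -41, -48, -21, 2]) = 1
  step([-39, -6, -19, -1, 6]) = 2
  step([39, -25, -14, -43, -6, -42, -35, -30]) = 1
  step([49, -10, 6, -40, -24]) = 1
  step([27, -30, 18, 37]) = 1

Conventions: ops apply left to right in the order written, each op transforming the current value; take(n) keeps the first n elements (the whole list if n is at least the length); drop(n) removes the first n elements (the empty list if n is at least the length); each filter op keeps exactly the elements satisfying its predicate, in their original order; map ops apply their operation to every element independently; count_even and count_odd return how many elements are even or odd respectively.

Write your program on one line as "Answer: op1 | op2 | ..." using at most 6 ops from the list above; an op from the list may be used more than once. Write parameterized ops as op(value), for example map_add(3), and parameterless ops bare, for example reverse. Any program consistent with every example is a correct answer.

map_add(-7) | map_add(9) | sort_desc | reverse | filter_gt(-6) | count_even

Check, running the answer program on each example:
  [-21, -25, 33, -12, -23, -30, -41, -48, -21, 2] -> [-28, -32, 26, -19, -30, -37, -48, -55, -28, -5] -> [-19, -23, 35, -10, -21, -28, -39, -46, -19, 4] -> [35, 4, -10, -19, -19, -21, -23, -28, -39, -46] -> [-46, -39, -28, -23, -21, -19, -19, -10, 4, 35] -> [4, 35] -> 1
  [-39, -6, -19, -1, 6] -> [-46, -13, -26, -8, -1] -> [-37, -4, -17, 1, 8] -> [8, 1, -4, -17, -37] -> [-37, -17, -4, 1, 8] -> [-4, 1, 8] -> 2
  [39, -25, -14, -43, -6, -42, -35, -30] -> [32, -32, -21, -50, -13, -49, -42, -37] -> [41, -23, -12, -41, -4, -40, -33, -28] -> [41, -4, -12, -23, -28, -33, -40, -41] -> [-41, -40, -33, -28, -23, -12, -4, 41] -> [-4, 41] -> 1
  [49, -10, 6, -40, -24] -> [42, -17, -1, -47, -31] -> [51, -8, 8, -38, -22] -> [51, 8, -8, -22, -38] -> [-38, -22, -8, 8, 51] -> [8, 51] -> 1
  [27, -30, 18, 37] -> [20, -37, 11, 30] -> [29, -28, 20, 39] -> [39, 29, 20, -28] -> [-28, 20, 29, 39] -> [20, 29, 39] -> 1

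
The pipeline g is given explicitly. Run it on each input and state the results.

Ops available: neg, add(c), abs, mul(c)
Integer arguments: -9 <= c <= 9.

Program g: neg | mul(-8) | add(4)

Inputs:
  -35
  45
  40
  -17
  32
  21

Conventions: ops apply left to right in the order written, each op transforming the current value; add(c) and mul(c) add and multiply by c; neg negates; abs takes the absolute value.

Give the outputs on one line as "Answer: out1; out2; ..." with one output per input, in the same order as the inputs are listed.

Execution, op by op:
  -35 -> 35 -> -280 -> -276
  45 -> -45 -> 360 -> 364
  40 -> -40 -> 320 -> 324
  -17 -> 17 -> -136 -> -132
  32 -> -32 -> 256 -> 260
  21 -> -21 -> 168 -> 172

-276; 364; 324; -132; 260; 172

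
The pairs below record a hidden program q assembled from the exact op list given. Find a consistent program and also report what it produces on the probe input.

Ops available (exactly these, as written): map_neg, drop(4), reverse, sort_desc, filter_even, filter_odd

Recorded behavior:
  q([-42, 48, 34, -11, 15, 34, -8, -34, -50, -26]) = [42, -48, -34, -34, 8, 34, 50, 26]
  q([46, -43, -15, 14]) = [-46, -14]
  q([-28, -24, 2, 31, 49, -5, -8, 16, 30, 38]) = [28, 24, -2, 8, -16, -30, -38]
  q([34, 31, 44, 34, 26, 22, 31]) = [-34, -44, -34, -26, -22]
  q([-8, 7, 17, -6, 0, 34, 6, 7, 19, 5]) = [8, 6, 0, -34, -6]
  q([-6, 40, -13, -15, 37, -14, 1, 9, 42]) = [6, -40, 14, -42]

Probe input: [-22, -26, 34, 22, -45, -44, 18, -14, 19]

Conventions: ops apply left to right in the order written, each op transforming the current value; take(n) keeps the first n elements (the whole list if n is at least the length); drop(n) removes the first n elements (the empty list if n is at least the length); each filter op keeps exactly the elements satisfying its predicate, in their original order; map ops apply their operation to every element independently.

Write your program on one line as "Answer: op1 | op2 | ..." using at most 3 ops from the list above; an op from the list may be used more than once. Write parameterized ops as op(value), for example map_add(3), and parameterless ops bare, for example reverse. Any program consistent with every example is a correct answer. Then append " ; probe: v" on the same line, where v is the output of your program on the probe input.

map_neg | filter_even ; probe: [22, 26, -34, -22, 44, -18, 14]

Check, running the answer program on each example:
  [-42, 48, 34, -11, 15, 34, -8, -34, -50, -26] -> [42, -48, -34, 11, -15, -34, 8, 34, 50, 26] -> [42, -48, -34, -34, 8, 34, 50, 26]
  [46, -43, -15, 14] -> [-46, 43, 15, -14] -> [-46, -14]
  [-28, -24, 2, 31, 49, -5, -8, 16, 30, 38] -> [28, 24, -2, -31, -49, 5, 8, -16, -30, -38] -> [28, 24, -2, 8, -16, -30, -38]
  [34, 31, 44, 34, 26, 22, 31] -> [-34, -31, -44, -34, -26, -22, -31] -> [-34, -44, -34, -26, -22]
  [-8, 7, 17, -6, 0, 34, 6, 7, 19, 5] -> [8, -7, -17, 6, 0, -34, -6, -7, -19, -5] -> [8, 6, 0, -34, -6]
  [-6, 40, -13, -15, 37, -14, 1, 9, 42] -> [6, -40, 13, 15, -37, 14, -1, -9, -42] -> [6, -40, 14, -42]
  probe: [-22, -26, 34, 22, -45, -44, 18, -14, 19] -> [22, 26, -34, -22, 45, 44, -18, 14, -19] -> [22, 26, -34, -22, 44, -18, 14]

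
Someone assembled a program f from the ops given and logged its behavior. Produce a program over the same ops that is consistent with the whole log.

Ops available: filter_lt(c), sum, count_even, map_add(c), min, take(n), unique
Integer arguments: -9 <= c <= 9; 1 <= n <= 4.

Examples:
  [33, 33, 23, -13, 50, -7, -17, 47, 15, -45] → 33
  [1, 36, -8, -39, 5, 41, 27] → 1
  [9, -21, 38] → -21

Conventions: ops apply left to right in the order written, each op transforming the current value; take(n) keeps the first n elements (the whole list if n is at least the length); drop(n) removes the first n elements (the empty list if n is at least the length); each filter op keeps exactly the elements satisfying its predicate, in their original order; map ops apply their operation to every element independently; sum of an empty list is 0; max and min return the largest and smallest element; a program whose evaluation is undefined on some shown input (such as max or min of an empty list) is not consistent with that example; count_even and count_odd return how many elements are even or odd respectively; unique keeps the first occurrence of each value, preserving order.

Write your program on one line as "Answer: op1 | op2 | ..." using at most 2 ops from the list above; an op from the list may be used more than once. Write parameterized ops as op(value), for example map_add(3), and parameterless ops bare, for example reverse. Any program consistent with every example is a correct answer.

take(2) | min

Check, running the answer program on each example:
  [33, 33, 23, -13, 50, -7, -17, 47, 15, -45] -> [33, 33] -> 33
  [1, 36, -8, -39, 5, 41, 27] -> [1, 36] -> 1
  [9, -21, 38] -> [9, -21] -> -21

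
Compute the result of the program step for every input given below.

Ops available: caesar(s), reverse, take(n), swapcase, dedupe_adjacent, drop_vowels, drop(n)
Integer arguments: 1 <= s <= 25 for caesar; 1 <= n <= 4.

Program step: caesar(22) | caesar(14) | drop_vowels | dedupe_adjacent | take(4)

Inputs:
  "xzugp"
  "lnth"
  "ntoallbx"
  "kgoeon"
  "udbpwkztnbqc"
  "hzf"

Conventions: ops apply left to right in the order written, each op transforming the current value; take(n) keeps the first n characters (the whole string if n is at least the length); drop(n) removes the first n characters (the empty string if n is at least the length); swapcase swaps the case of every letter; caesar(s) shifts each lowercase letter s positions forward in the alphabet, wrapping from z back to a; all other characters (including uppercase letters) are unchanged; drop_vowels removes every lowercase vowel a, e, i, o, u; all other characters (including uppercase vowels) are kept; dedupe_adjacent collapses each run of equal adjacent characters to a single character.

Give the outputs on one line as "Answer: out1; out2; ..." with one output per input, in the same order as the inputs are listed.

"hjqz"; "vxdr"; "xdyk"; "qyx"; "nlzg"; "rjp"

Execution, op by op:
  "xzugp" -> "tvqcl" -> "hjeqz" -> "hjqz" -> "hjqz" -> "hjqz"
  "lnth" -> "hjpd" -> "vxdr" -> "vxdr" -> "vxdr" -> "vxdr"
  "ntoallbx" -> "jpkwhhxt" -> "xdykvvlh" -> "xdykvvlh" -> "xdykvlh" -> "xdyk"
  "kgoeon" -> "gckakj" -> "uqyoyx" -> "qyyx" -> "qyx" -> "qyx"
  "udbpwkztnbqc" -> "qzxlsgvpjxmy" -> "enlzgujdxlam" -> "nlzgjdxlm" -> "nlzgjdxlm" -> "nlzg"
  "hzf" -> "dvb" -> "rjp" -> "rjp" -> "rjp" -> "rjp"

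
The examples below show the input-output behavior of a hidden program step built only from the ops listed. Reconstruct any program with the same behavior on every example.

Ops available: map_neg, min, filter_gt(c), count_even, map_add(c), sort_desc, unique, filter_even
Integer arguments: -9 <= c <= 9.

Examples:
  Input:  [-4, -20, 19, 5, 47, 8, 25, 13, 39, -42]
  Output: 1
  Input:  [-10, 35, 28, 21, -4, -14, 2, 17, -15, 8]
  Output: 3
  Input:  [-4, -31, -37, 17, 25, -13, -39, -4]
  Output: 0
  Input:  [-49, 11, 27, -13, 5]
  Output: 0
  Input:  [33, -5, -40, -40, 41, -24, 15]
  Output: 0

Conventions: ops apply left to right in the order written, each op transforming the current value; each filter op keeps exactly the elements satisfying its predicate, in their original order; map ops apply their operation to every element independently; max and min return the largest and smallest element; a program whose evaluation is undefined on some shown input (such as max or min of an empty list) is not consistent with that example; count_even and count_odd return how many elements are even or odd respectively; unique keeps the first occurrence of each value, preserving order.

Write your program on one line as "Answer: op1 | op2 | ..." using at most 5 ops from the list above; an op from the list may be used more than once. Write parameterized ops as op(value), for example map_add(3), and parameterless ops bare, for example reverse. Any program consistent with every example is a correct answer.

filter_even | filter_gt(-3) | sort_desc | map_neg | count_even

Check, running the answer program on each example:
  [-4, -20, 19, 5, 47, 8, 25, 13, 39, -42] -> [-4, -20, 8, -42] -> [8] -> [8] -> [-8] -> 1
  [-10, 35, 28, 21, -4, -14, 2, 17, -15, 8] -> [-10, 28, -4, -14, 2, 8] -> [28, 2, 8] -> [28, 8, 2] -> [-28, -8, -2] -> 3
  [-4, -31, -37, 17, 25, -13, -39, -4] -> [-4, -4] -> [] -> [] -> [] -> 0
  [-49, 11, 27, -13, 5] -> [] -> [] -> [] -> [] -> 0
  [33, -5, -40, -40, 41, -24, 15] -> [-40, -40, -24] -> [] -> [] -> [] -> 0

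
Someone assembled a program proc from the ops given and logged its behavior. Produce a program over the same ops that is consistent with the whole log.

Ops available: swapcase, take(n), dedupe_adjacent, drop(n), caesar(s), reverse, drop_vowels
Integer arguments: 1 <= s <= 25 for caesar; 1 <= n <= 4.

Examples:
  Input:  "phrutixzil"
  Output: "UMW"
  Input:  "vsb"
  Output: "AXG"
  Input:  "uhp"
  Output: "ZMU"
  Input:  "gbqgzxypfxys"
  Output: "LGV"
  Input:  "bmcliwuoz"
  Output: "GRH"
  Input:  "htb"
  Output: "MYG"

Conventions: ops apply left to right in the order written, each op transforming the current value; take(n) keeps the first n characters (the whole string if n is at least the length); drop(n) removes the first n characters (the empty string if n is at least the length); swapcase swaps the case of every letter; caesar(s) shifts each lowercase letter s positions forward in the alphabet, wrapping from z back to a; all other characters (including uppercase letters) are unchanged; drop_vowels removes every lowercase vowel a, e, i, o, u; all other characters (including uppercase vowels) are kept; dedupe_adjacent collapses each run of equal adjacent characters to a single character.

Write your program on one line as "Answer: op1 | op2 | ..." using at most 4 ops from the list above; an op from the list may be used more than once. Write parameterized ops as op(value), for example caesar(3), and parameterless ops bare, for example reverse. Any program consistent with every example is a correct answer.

caesar(3) | caesar(2) | swapcase | take(3)

Check, running the answer program on each example:
  "phrutixzil" -> "skuxwlaclo" -> "umwzyncenq" -> "UMWZYNCENQ" -> "UMW"
  "vsb" -> "yve" -> "axg" -> "AXG" -> "AXG"
  "uhp" -> "xks" -> "zmu" -> "ZMU" -> "ZMU"
  "gbqgzxypfxys" -> "jetjcabsiabv" -> "lgvlecdukcdx" -> "LGVLECDUKCDX" -> "LGV"
  "bmcliwuoz" -> "epfolzxrc" -> "grhqnbzte" -> "GRHQNBZTE" -> "GRH"
  "htb" -> "kwe" -> "myg" -> "MYG" -> "MYG"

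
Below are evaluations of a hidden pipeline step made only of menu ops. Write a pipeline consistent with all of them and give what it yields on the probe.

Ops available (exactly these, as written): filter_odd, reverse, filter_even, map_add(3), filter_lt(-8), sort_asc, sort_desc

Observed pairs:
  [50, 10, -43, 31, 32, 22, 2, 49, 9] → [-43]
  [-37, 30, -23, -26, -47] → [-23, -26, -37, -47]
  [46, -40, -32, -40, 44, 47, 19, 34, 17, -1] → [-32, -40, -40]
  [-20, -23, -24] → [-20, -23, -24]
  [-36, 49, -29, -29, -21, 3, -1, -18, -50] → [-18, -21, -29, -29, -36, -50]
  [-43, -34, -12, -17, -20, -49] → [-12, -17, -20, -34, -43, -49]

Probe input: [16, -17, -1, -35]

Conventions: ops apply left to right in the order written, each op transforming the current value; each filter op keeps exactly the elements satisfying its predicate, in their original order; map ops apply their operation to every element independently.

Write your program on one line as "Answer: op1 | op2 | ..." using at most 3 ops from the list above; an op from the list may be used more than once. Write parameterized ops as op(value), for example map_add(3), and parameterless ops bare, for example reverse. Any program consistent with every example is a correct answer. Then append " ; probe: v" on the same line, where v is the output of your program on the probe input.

sort_asc | reverse | filter_lt(-8) ; probe: [-17, -35]

Check, running the answer program on each example:
  [50, 10, -43, 31, 32, 22, 2, 49, 9] -> [-43, 2, 9, 10, 22, 31, 32, 49, 50] -> [50, 49, 32, 31, 22, 10, 9, 2, -43] -> [-43]
  [-37, 30, -23, -26, -47] -> [-47, -37, -26, -23, 30] -> [30, -23, -26, -37, -47] -> [-23, -26, -37, -47]
  [46, -40, -32, -40, 44, 47, 19, 34, 17, -1] -> [-40, -40, -32, -1, 17, 19, 34, 44, 46, 47] -> [47, 46, 44, 34, 19, 17, -1, -32, -40, -40] -> [-32, -40, -40]
  [-20, -23, -24] -> [-24, -23, -20] -> [-20, -23, -24] -> [-20, -23, -24]
  [-36, 49, -29, -29, -21, 3, -1, -18, -50] -> [-50, -36, -29, -29, -21, -18, -1, 3, 49] -> [49, 3, -1, -18, -21, -29, -29, -36, -50] -> [-18, -21, -29, -29, -36, -50]
  [-43, -34, -12, -17, -20, -49] -> [-49, -43, -34, -20, -17, -12] -> [-12, -17, -20, -34, -43, -49] -> [-12, -17, -20, -34, -43, -49]
  probe: [16, -17, -1, -35] -> [-35, -17, -1, 16] -> [16, -1, -17, -35] -> [-17, -35]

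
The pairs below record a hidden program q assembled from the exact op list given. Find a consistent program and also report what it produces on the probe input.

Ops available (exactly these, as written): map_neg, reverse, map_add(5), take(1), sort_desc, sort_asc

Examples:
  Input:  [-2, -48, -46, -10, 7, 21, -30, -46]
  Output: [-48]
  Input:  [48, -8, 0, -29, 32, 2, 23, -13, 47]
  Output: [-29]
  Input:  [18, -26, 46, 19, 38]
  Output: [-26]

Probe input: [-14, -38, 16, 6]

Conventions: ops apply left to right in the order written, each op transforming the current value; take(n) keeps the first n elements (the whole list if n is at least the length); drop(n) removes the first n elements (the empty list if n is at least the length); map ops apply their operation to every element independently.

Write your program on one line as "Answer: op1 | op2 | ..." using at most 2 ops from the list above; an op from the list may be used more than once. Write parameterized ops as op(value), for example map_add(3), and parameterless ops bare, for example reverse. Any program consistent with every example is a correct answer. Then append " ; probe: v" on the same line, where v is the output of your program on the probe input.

sort_asc | take(1) ; probe: [-38]

Check, running the answer program on each example:
  [-2, -48, -46, -10, 7, 21, -30, -46] -> [-48, -46, -46, -30, -10, -2, 7, 21] -> [-48]
  [48, -8, 0, -29, 32, 2, 23, -13, 47] -> [-29, -13, -8, 0, 2, 23, 32, 47, 48] -> [-29]
  [18, -26, 46, 19, 38] -> [-26, 18, 19, 38, 46] -> [-26]
  probe: [-14, -38, 16, 6] -> [-38, -14, 6, 16] -> [-38]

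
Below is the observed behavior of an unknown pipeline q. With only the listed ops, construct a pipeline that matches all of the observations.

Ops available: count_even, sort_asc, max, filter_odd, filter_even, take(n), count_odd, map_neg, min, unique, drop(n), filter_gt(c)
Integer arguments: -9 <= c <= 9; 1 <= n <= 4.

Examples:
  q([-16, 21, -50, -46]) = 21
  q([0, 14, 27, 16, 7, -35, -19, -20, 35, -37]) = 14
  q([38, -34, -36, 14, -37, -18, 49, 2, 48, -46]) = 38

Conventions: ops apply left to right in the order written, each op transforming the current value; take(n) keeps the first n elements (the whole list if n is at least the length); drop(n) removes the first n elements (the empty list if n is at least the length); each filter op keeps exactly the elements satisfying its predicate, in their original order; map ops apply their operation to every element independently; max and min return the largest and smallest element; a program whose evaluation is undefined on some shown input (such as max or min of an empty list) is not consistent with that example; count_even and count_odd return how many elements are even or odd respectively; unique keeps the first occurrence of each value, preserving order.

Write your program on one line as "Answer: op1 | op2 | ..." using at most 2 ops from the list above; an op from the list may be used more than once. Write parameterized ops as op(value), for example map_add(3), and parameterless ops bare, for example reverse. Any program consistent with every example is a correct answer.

take(2) | max

Check, running the answer program on each example:
  [-16, 21, -50, -46] -> [-16, 21] -> 21
  [0, 14, 27, 16, 7, -35, -19, -20, 35, -37] -> [0, 14] -> 14
  [38, -34, -36, 14, -37, -18, 49, 2, 48, -46] -> [38, -34] -> 38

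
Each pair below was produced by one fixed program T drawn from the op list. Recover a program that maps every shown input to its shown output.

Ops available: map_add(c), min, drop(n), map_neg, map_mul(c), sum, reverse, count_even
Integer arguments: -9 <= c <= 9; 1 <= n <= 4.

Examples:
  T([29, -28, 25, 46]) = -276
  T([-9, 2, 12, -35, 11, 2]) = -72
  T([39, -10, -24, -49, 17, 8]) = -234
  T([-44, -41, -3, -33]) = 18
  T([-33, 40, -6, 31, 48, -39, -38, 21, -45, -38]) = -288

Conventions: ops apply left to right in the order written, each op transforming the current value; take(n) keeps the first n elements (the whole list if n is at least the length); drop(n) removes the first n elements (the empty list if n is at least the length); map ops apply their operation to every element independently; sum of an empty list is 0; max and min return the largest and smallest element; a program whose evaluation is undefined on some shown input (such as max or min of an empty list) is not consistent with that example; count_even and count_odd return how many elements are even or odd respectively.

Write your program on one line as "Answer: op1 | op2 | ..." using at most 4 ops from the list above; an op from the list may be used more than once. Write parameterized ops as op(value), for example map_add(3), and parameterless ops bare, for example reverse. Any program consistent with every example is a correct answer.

map_mul(3) | map_mul(-2) | reverse | min

Check, running the answer program on each example:
  [29, -28, 25, 46] -> [87, -84, 75, 138] -> [-174, 168, -150, -276] -> [-276, -150, 168, -174] -> -276
  [-9, 2, 12, -35, 11, 2] -> [-27, 6, 36, -105, 33, 6] -> [54, -12, -72, 210, -66, -12] -> [-12, -66, 210, -72, -12, 54] -> -72
  [39, -10, -24, -49, 17, 8] -> [117, -30, -72, -147, 51, 24] -> [-234, 60, 144, 294, -102, -48] -> [-48, -102, 294, 144, 60, -234] -> -234
  [-44, -41, -3, -33] -> [-132, -123, -9, -99] -> [264, 246, 18, 198] -> [198, 18, 246, 264] -> 18
  [-33, 40, -6, 31, 48, -39, -38, 21, -45, -38] -> [-99, 120, -18, 93, 144, -117, -114, 63, -135, -114] -> [198, -240, 36, -186, -288, 234, 228, -126, 270, 228] -> [228, 270, -126, 228, 234, -288, -186, 36, -240, 198] -> -288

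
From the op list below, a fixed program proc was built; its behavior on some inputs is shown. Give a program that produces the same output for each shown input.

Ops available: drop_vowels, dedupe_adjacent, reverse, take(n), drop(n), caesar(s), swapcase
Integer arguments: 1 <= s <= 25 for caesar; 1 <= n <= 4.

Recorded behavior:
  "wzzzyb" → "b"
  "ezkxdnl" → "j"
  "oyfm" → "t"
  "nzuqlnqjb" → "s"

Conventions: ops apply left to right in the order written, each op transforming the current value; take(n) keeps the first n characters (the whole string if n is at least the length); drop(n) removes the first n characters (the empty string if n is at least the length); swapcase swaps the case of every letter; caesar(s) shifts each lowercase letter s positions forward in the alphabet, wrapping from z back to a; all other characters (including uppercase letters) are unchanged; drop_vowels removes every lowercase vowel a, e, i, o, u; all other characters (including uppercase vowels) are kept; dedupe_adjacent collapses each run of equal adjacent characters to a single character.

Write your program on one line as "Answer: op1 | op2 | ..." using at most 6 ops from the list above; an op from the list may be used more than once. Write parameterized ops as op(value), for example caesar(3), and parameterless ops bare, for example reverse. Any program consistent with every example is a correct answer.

caesar(2) | dedupe_adjacent | caesar(3) | drop_vowels | take(1)

Check, running the answer program on each example:
  "wzzzyb" -> "ybbbad" -> "ybad" -> "bedg" -> "bdg" -> "b"
  "ezkxdnl" -> "gbmzfpn" -> "gbmzfpn" -> "jepcisq" -> "jpcsq" -> "j"
  "oyfm" -> "qaho" -> "qaho" -> "tdkr" -> "tdkr" -> "t"
  "nzuqlnqjb" -> "pbwsnpsld" -> "pbwsnpsld" -> "sezvqsvog" -> "szvqsvg" -> "s"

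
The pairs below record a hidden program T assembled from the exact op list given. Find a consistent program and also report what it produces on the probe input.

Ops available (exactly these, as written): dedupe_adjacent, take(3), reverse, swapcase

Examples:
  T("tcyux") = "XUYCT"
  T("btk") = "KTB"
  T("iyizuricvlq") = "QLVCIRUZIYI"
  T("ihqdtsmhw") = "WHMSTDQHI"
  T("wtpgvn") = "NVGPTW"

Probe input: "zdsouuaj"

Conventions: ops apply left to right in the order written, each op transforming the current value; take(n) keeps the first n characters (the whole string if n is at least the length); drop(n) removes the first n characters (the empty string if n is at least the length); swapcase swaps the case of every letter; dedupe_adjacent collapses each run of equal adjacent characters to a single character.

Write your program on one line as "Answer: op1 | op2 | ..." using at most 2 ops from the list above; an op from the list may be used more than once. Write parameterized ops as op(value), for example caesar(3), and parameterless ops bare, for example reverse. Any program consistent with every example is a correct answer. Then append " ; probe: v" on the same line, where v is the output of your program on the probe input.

reverse | swapcase ; probe: "JAUUOSDZ"

Check, running the answer program on each example:
  "tcyux" -> "xuyct" -> "XUYCT"
  "btk" -> "ktb" -> "KTB"
  "iyizuricvlq" -> "qlvciruziyi" -> "QLVCIRUZIYI"
  "ihqdtsmhw" -> "whmstdqhi" -> "WHMSTDQHI"
  "wtpgvn" -> "nvgptw" -> "NVGPTW"
  probe: "zdsouuaj" -> "jauuosdz" -> "JAUUOSDZ"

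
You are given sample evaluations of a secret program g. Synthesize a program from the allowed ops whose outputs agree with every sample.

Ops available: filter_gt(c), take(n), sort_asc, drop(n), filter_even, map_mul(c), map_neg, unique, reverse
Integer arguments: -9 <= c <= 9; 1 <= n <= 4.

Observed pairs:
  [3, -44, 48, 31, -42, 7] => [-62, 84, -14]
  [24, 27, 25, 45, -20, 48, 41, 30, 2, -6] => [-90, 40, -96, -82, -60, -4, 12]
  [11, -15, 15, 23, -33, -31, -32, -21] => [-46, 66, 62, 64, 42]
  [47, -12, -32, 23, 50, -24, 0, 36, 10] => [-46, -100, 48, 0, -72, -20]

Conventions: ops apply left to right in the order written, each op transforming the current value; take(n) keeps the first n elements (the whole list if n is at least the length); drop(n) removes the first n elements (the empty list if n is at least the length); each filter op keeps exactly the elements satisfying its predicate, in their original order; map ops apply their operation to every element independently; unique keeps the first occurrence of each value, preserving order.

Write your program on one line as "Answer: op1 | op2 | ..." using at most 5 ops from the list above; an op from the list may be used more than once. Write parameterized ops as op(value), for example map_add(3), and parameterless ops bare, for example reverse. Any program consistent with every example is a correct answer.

map_neg | map_mul(-2) | map_neg | drop(3)

Check, running the answer program on each example:
  [3, -44, 48, 31, -42, 7] -> [-3, 44, -48, -31, 42, -7] -> [6, -88, 96, 62, -84, 14] -> [-6, 88, -96, -62, 84, -14] -> [-62, 84, -14]
  [24, 27, 25, 45, -20, 48, 41, 30, 2, -6] -> [-24, -27, -25, -45, 20, -48, -41, -30, -2, 6] -> [48, 54, 50, 90, -40, 96, 82, 60, 4, -12] -> [-48, -54, -50, -90, 40, -96, -82, -60, -4, 12] -> [-90, 40, -96, -82, -60, -4, 12]
  [11, -15, 15, 23, -33, -31, -32, -21] -> [-11, 15, -15, -23, 33, 31, 32, 21] -> [22, -30, 30, 46, -66, -62, -64, -42] -> [-22, 30, -30, -46, 66, 62, 64, 42] -> [-46, 66, 62, 64, 42]
  [47, -12, -32, 23, 50, -24, 0, 36, 10] -> [-47, 12, 32, -23, -50, 24, 0, -36, -10] -> [94, -24, -64, 46, 100, -48, 0, 72, 20] -> [-94, 24, 64, -46, -100, 48, 0, -72, -20] -> [-46, -100, 48, 0, -72, -20]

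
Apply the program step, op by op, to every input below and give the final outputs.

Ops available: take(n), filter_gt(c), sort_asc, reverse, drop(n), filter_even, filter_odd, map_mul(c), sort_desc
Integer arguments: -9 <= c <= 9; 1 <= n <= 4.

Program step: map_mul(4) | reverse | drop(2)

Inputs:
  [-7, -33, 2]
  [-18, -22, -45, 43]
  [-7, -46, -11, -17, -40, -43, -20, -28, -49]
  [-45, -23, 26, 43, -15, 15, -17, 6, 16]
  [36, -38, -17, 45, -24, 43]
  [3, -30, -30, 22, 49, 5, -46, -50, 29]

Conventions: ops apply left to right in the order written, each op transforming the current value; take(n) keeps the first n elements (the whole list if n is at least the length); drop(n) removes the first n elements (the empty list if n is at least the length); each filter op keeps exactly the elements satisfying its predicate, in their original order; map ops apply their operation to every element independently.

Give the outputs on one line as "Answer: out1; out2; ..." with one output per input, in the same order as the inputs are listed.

Execution, op by op:
  [-7, -33, 2] -> [-28, -132, 8] -> [8, -132, -28] -> [-28]
  [-18, -22, -45, 43] -> [-72, -88, -180, 172] -> [172, -180, -88, -72] -> [-88, -72]
  [-7, -46, -11, -17, -40, -43, -20, -28, -49] -> [-28, -184, -44, -68, -160, -172, -80, -112, -196] -> [-196, -112, -80, -172, -160, -68, -44, -184, -28] -> [-80, -172, -160, -68, -44, -184, -28]
  [-45, -23, 26, 43, -15, 15, -17, 6, 16] -> [-180, -92, 104, 172, -60, 60, -68, 24, 64] -> [64, 24, -68, 60, -60, 172, 104, -92, -180] -> [-68, 60, -60, 172, 104, -92, -180]
  [36, -38, -17, 45, -24, 43] -> [144, -152, -68, 180, -96, 172] -> [172, -96, 180, -68, -152, 144] -> [180, -68, -152, 144]
  [3, -30, -30, 22, 49, 5, -46, -50, 29] -> [12, -120, -120, 88, 196, 20, -184, -200, 116] -> [116, -200, -184, 20, 196, 88, -120, -120, 12] -> [-184, 20, 196, 88, -120, -120, 12]

[-28]; [-88, -72]; [-80, -172, -160, -68, -44, -184, -28]; [-68, 60, -60, 172, 104, -92, -180]; [180, -68, -152, 144]; [-184, 20, 196, 88, -120, -120, 12]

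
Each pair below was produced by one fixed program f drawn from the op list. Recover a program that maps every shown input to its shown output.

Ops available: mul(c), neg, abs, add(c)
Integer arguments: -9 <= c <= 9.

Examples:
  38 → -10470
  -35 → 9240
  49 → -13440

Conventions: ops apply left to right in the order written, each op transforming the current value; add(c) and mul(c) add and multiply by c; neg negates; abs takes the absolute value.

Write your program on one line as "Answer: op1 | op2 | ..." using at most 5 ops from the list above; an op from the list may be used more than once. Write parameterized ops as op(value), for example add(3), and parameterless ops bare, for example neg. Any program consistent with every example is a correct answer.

mul(-9) | neg | add(7) | mul(-5) | mul(6)

Check, running the answer program on each example:
  38 -> -342 -> 342 -> 349 -> -1745 -> -10470
  -35 -> 315 -> -315 -> -308 -> 1540 -> 9240
  49 -> -441 -> 441 -> 448 -> -2240 -> -13440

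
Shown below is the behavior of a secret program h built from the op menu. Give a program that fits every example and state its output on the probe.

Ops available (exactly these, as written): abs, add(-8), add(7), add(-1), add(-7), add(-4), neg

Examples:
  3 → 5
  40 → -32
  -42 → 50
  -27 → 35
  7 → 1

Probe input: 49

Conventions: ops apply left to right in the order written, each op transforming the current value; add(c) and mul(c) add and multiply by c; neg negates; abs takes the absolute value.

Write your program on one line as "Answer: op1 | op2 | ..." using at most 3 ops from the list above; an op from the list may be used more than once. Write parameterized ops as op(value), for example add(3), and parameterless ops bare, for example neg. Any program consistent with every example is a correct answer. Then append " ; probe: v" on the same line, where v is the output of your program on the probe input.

add(-1) | neg | add(7) ; probe: -41

Check, running the answer program on each example:
  3 -> 2 -> -2 -> 5
  40 -> 39 -> -39 -> -32
  -42 -> -43 -> 43 -> 50
  -27 -> -28 -> 28 -> 35
  7 -> 6 -> -6 -> 1
  probe: 49 -> 48 -> -48 -> -41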